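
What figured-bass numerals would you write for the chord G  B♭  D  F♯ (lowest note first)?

The notes G, Bb, D, F# stack in thirds as G–Bb–D–F# — a G minor-major seventh chord. The bass G is the root, so this is root position: figured 7.

7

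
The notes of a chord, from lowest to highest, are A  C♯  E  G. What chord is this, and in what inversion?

A dominant seventh, root position

Reducing to letter names: A, C#, E, G. These stack in thirds as A–C#–E–G — an A dominant seventh chord.
With the root (A) in the bass, the chord is in root position (figured bass 7).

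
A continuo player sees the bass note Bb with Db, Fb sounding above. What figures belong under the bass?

5/3

The notes Bb, Db, Fb stack in thirds as Bb–Db–Fb — a Bb diminished triad. The bass Bb is the root, so this is root position: figured 5/3.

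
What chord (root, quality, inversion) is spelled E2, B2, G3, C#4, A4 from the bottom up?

Reducing to letter names: E, B, G, C#, A. These stack in thirds as A–C#–E–G–B — an A dominant ninth chord.
With the fifth (E) in the bass, the chord is in second inversion.

A dominant ninth, second inversion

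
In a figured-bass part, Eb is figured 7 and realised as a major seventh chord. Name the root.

Eb

The figures 7 mean the root of the chord is in the bass. If Eb is the root of a major seventh chord, the root is Eb (chord tones Eb–G–Bb–D).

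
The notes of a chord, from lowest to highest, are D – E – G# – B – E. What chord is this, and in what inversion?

E dominant seventh, third inversion

Reducing to letter names: D, E, G#, B. These stack in thirds as E–G#–B–D — an E dominant seventh chord.
D is the seventh of E dominant seventh; seventh in the bass means third inversion (figured bass 4/2).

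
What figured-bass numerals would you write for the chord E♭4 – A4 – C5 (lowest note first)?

The notes Eb, A, C stack in thirds as A–C–Eb — an A diminished triad. The bass Eb is the fifth, so this is second inversion: figured 6/4.

6/4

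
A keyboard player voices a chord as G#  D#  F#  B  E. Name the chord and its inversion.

The distinct note names are G#, D#, F#, B, E. Stacked in thirds they read E–G#–B–D#–F#, which is a major ninth chord on E.
G# is the third of E major ninth; third in the bass means first inversion.

E major ninth, first inversion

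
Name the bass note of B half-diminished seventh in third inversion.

A

B half-diminished seventh is B–D–F–A. Third inversion places the seventh in the bass: A.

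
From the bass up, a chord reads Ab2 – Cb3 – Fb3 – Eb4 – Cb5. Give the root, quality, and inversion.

The pitch classes Ab, Cb, Fb, Eb arrange in thirds as Fb–Ab–Cb–Eb: an Fb major seventh chord.
The lowest note is Ab, the third of the chord, so this is first inversion (figured bass 6/5).

Fb major seventh, first inversion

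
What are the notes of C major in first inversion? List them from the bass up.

E, G, C

The chord tones are C–E–G. With the third (E) lowest for first inversion: E, G, C.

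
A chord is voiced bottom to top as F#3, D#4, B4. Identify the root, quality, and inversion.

Reducing to letter names: F#, D#, B. These stack in thirds as B–D#–F# — a B major triad.
F# is the fifth of B major; fifth in the bass means second inversion (figured bass 6/4).

B major, second inversion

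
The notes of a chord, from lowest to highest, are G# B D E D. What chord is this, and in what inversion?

E dominant seventh, first inversion

The distinct note names are G#, B, D, E. Stacked in thirds they read E–G#–B–D, which is a dominant seventh chord on E.
The lowest note is G#, the third of the chord, so this is first inversion (figured bass 6/5).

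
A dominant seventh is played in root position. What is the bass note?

A

In root position the root is lowest. For A dominant seventh (A–C#–E–G) that is A.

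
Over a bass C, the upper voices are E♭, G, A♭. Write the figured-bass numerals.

6/5

The notes C, Eb, G, Ab stack in thirds as Ab–C–Eb–G — an Ab major seventh chord. The bass C is the third, so this is first inversion: figured 6/5.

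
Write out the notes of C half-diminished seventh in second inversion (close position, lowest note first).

Gb, Bb, C, Eb

Spelling C half-diminished seventh: C–Eb–Gb–Bb. In second inversion the fifth is bass, giving Gb, Bb, C, Eb from the bottom.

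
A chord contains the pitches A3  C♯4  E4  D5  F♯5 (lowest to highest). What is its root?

D

A, C#, E, D, F# are the tones of a D major ninth chord (D–F#–A–C#–E), making D the root.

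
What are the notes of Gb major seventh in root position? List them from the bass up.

Gb, Bb, Db, F

Spelling Gb major seventh: Gb–Bb–Db–F. In root position the root is bass, giving Gb, Bb, Db, F from the bottom.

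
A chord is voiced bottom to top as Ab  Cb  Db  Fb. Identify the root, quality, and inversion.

Db minor seventh, second inversion

Reducing to letter names: Ab, Cb, Db, Fb. These stack in thirds as Db–Fb–Ab–Cb — a Db minor seventh chord.
Ab is the fifth of Db minor seventh; fifth in the bass means second inversion (figured bass 4/3).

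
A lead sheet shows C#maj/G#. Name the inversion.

second inversion

C#maj/G# means C# major with G# in the bass. G# is the fifth of C# major (C#–E#–G#), so this is second inversion.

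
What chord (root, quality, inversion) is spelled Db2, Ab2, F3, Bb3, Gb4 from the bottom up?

Gb major ninth, second inversion

The pitch classes Db, Ab, F, Bb, Gb arrange in thirds as Gb–Bb–Db–F–Ab: a Gb major ninth chord.
Db is the fifth of Gb major ninth; fifth in the bass means second inversion.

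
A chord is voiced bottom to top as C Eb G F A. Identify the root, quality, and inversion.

F dominant ninth, second inversion

Reducing to letter names: C, Eb, G, F, A. These stack in thirds as F–A–C–Eb–G — an F dominant ninth chord.
With the fifth (C) in the bass, the chord is in second inversion.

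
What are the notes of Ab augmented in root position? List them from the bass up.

Ab, C, E

The chord tones are Ab–C–E. With the root (Ab) lowest for root position: Ab, C, E.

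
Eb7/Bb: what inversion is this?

second inversion

Eb7/Bb means Eb dominant seventh with Bb in the bass. Bb is the fifth of Eb dominant seventh (Eb–G–Bb–Db), so this is second inversion.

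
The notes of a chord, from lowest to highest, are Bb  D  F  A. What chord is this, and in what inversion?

The pitch classes Bb, D, F, A arrange in thirds as Bb–D–F–A: a Bb major seventh chord.
Bb is the root of Bb major seventh; root in the bass means root position (figured bass 7).

Bb major seventh, root position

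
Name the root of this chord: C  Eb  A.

Reordering C, Eb, A into stacked thirds gives A–C–Eb; the bottom of that stack, A, is the root.

A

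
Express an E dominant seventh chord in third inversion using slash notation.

Third inversion of E dominant seventh has the seventh (D) in the bass. As a slash chord: E7/D.

E7/D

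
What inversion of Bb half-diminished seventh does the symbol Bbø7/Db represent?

Bbø7/Db means Bb half-diminished seventh with Db in the bass. Db is the third of Bb half-diminished seventh (Bb–Db–Fb–Ab), so this is first inversion.

first inversion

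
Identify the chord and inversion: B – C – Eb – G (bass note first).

The distinct note names are B, C, Eb, G. Stacked in thirds they read C–Eb–G–B, which is a minor-major seventh chord on C.
The lowest note is B, the seventh of the chord, so this is third inversion (figured bass 4/2).

C minor-major seventh, third inversion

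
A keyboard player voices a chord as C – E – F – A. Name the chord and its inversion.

F major seventh, second inversion

The pitch classes C, E, F, A arrange in thirds as F–A–C–E: an F major seventh chord.
C is the fifth of F major seventh; fifth in the bass means second inversion (figured bass 4/3).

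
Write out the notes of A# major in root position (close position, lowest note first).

A#, C##, E#

Spelling A# major: A#–C##–E#. In root position the root is bass, giving A#, C##, E# from the bottom.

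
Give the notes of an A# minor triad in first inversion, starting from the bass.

The chord tones are A#–C#–E#. With the third (C#) lowest for first inversion: C#, E#, A#.

C#, E#, A#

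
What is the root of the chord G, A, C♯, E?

A

The distinct letter names are G, A, C#, E. Arranged as a stack of thirds they read A–C#–E–G, so A is the root (an A dominant seventh chord).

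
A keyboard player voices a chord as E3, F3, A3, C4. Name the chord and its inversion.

F major seventh, third inversion

Reducing to letter names: E, F, A, C. These stack in thirds as F–A–C–E — an F major seventh chord.
The lowest note is E, the seventh of the chord, so this is third inversion (figured bass 4/2).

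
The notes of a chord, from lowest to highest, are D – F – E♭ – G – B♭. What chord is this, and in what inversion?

Eb major ninth, third inversion

The pitch classes D, F, Eb, G, Bb arrange in thirds as Eb–G–Bb–D–F: an Eb major ninth chord.
D is the seventh of Eb major ninth; seventh in the bass means third inversion.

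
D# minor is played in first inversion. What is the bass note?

F#

The third of D# minor (D#–F#–A#) is F#; that is the bass in first inversion.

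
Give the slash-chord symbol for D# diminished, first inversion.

First inversion of D# diminished has the third (F#) in the bass. As a slash chord: D#dim/F#.

D#dim/F#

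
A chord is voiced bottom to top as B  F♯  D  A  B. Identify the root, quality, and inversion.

B minor seventh, root position

The distinct note names are B, F#, D, A. Stacked in thirds they read B–D–F#–A, which is a minor seventh chord on B.
B is the root of B minor seventh; root in the bass means root position (figured bass 7).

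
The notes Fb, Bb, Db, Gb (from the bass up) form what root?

Reordering Fb, Bb, Db, Gb into stacked thirds gives Gb–Bb–Db–Fb; the bottom of that stack, Gb, is the root.

Gb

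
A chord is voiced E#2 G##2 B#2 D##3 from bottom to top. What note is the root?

Reordering E#, G##, B#, D## into stacked thirds gives E#–G##–B#–D##; the bottom of that stack, E#, is the root.

E#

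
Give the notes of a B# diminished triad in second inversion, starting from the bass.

B# diminished is B#–D#–F#. Second inversion puts the fifth (F#) in the bass, with the remaining tones above: F#, B#, D#.

F#, B#, D#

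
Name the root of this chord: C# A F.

F

C#, A, F are the tones of an F augmented triad (F–A–C#), making F the root.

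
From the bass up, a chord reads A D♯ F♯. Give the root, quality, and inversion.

The distinct note names are A, D#, F#. Stacked in thirds they read D#–F#–A, which is a diminished triad on D#.
With the fifth (A) in the bass, the chord is in second inversion (figured bass 6/4).

D# diminished, second inversion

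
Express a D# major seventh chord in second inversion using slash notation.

Second inversion of D# major seventh has the fifth (A#) in the bass. As a slash chord: D#maj7/A#.

D#maj7/A#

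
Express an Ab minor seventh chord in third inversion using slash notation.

Abm7/Gb

Third inversion of Ab minor seventh has the seventh (Gb) in the bass. As a slash chord: Abm7/Gb.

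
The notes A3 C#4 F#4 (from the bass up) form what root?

F#

The distinct letter names are A, C#, F#. Arranged as a stack of thirds they read F#–A–C#, so F# is the root (an F# minor triad).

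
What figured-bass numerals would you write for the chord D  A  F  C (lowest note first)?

The notes D, A, F, C stack in thirds as D–F–A–C — a D minor seventh chord. The bass D is the root, so this is root position: figured 7.

7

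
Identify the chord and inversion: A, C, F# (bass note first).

Reducing to letter names: A, C, F#. These stack in thirds as F#–A–C — an F# diminished triad.
The lowest note is A, the third of the chord, so this is first inversion (figured bass 6).

F# diminished, first inversion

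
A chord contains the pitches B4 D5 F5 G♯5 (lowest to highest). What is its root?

G#

Reordering B, D, F, G# into stacked thirds gives G#–B–D–F; the bottom of that stack, G#, is the root.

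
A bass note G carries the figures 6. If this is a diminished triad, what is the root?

E

The figures 6 mean the third of the chord is in the bass. If G is the third of a diminished triad, the root is E (chord tones E–G–Bb).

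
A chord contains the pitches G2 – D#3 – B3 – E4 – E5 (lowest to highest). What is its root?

E

Reordering G, D#, B, E into stacked thirds gives E–G–B–D#; the bottom of that stack, E, is the root.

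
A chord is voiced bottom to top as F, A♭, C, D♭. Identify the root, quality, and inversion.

Reducing to letter names: F, Ab, C, Db. These stack in thirds as Db–F–Ab–C — a Db major seventh chord.
The lowest note is F, the third of the chord, so this is first inversion (figured bass 6/5).

Db major seventh, first inversion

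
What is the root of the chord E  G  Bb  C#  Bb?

C#

E, G, Bb, C# are the tones of a C# diminished seventh chord (C#–E–G–Bb), making C# the root.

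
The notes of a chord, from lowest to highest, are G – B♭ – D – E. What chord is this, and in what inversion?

The distinct note names are G, Bb, D, E. Stacked in thirds they read E–G–Bb–D, which is a half-diminished seventh chord on E.
The lowest note is G, the third of the chord, so this is first inversion (figured bass 6/5).

E half-diminished seventh, first inversion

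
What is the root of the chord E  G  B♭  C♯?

C#

Reordering E, G, Bb, C# into stacked thirds gives C#–E–G–Bb; the bottom of that stack, C#, is the root.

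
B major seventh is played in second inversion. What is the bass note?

The fifth of B major seventh (B–D#–F#–A#) is F#; that is the bass in second inversion.

F#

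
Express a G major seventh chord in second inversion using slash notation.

Second inversion of G major seventh has the fifth (D) in the bass. As a slash chord: Gmaj7/D.

Gmaj7/D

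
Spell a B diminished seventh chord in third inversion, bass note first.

The chord tones are B–D–F–Ab. With the seventh (Ab) lowest for third inversion: Ab, B, D, F.

Ab, B, D, F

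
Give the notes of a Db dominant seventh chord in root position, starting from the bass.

Db, F, Ab, Cb

Spelling Db dominant seventh: Db–F–Ab–Cb. In root position the root is bass, giving Db, F, Ab, Cb from the bottom.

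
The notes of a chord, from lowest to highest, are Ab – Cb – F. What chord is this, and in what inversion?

F diminished, first inversion

The distinct note names are Ab, Cb, F. Stacked in thirds they read F–Ab–Cb, which is a diminished triad on F.
Ab is the third of F diminished; third in the bass means first inversion (figured bass 6).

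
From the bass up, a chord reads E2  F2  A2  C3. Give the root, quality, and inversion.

F major seventh, third inversion

The distinct note names are E, F, A, C. Stacked in thirds they read F–A–C–E, which is a major seventh chord on F.
E is the seventh of F major seventh; seventh in the bass means third inversion (figured bass 4/2).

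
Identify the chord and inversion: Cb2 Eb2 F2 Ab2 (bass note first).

F half-diminished seventh, second inversion

The distinct note names are Cb, Eb, F, Ab. Stacked in thirds they read F–Ab–Cb–Eb, which is a half-diminished seventh chord on F.
Cb is the fifth of F half-diminished seventh; fifth in the bass means second inversion (figured bass 4/3).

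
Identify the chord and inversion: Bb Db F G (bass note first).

The pitch classes Bb, Db, F, G arrange in thirds as G–Bb–Db–F: a G half-diminished seventh chord.
The lowest note is Bb, the third of the chord, so this is first inversion (figured bass 6/5).

G half-diminished seventh, first inversion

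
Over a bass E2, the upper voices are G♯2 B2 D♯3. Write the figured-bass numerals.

The notes E, G#, B, D# stack in thirds as E–G#–B–D# — an E major seventh chord. The bass E is the root, so this is root position: figured 7.

7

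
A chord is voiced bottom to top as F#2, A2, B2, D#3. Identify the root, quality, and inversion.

Reducing to letter names: F#, A, B, D#. These stack in thirds as B–D#–F#–A — a B dominant seventh chord.
F# is the fifth of B dominant seventh; fifth in the bass means second inversion (figured bass 4/3).

B dominant seventh, second inversion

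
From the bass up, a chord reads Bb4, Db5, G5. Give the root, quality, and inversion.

The pitch classes Bb, Db, G arrange in thirds as G–Bb–Db: a G diminished triad.
Bb is the third of G diminished; third in the bass means first inversion (figured bass 6).

G diminished, first inversion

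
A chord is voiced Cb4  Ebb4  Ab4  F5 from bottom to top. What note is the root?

F

The distinct letter names are Cb, Ebb, Ab, F. Arranged as a stack of thirds they read F–Ab–Cb–Ebb, so F is the root (an F diminished seventh chord).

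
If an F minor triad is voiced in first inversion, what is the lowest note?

In first inversion the third is lowest. For F minor (F–Ab–C) that is Ab.

Ab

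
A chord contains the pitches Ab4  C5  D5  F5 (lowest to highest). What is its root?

Reordering Ab, C, D, F into stacked thirds gives D–F–Ab–C; the bottom of that stack, D, is the root.

D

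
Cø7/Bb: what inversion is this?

Cø7/Bb means C half-diminished seventh with Bb in the bass. Bb is the seventh of C half-diminished seventh (C–Eb–Gb–Bb), so this is third inversion.

third inversion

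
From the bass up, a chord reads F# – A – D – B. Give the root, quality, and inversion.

B minor seventh, second inversion

The distinct note names are F#, A, D, B. Stacked in thirds they read B–D–F#–A, which is a minor seventh chord on B.
The lowest note is F#, the fifth of the chord, so this is second inversion (figured bass 4/3).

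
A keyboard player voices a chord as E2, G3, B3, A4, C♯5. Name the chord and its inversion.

The distinct note names are E, G, B, A, C#. Stacked in thirds they read A–C#–E–G–B, which is a dominant ninth chord on A.
With the fifth (E) in the bass, the chord is in second inversion.

A dominant ninth, second inversion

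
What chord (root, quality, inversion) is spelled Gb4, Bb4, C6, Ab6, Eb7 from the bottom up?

Ab dominant ninth, third inversion

Reducing to letter names: Gb, Bb, C, Ab, Eb. These stack in thirds as Ab–C–Eb–Gb–Bb — an Ab dominant ninth chord.
The lowest note is Gb, the seventh of the chord, so this is third inversion.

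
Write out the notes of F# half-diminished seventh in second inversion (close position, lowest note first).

Spelling F# half-diminished seventh: F#–A–C–E. In second inversion the fifth is bass, giving C, E, F#, A from the bottom.

C, E, F#, A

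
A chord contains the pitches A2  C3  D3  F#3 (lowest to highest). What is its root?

A, C, D, F# are the tones of a D dominant seventh chord (D–F#–A–C), making D the root.

D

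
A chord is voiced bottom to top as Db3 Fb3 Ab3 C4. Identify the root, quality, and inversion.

Db minor-major seventh, root position

The pitch classes Db, Fb, Ab, C arrange in thirds as Db–Fb–Ab–C: a Db minor-major seventh chord.
With the root (Db) in the bass, the chord is in root position (figured bass 7).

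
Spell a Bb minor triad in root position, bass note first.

Bb, Db, F

The chord tones are Bb–Db–F. With the root (Bb) lowest for root position: Bb, Db, F.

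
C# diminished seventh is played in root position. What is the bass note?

C#

The root of C# diminished seventh (C#–E–G–Bb) is C#; that is the bass in root position.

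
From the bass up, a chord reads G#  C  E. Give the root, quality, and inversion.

The distinct note names are G#, C, E. Stacked in thirds they read C–E–G#, which is an augmented triad on C.
With the fifth (G#) in the bass, the chord is in second inversion (figured bass 6/4).

C augmented, second inversion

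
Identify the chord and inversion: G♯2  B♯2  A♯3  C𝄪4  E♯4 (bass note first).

A# dominant ninth, third inversion

The distinct note names are G#, B#, A#, C##, E#. Stacked in thirds they read A#–C##–E#–G#–B#, which is a dominant ninth chord on A#.
With the seventh (G#) in the bass, the chord is in third inversion.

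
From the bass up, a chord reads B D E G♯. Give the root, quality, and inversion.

The distinct note names are B, D, E, G#. Stacked in thirds they read E–G#–B–D, which is a dominant seventh chord on E.
B is the fifth of E dominant seventh; fifth in the bass means second inversion (figured bass 4/3).

E dominant seventh, second inversion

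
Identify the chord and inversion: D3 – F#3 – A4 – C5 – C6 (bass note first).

The pitch classes D, F#, A, C arrange in thirds as D–F#–A–C: a D dominant seventh chord.
With the root (D) in the bass, the chord is in root position (figured bass 7).

D dominant seventh, root position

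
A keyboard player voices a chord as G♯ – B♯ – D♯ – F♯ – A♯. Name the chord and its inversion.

The distinct note names are G#, B#, D#, F#, A#. Stacked in thirds they read G#–B#–D#–F#–A#, which is a dominant ninth chord on G#.
With the root (G#) in the bass, the chord is in root position.

G# dominant ninth, root position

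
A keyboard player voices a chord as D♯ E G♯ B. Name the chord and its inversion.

E major seventh, third inversion

The pitch classes D#, E, G#, B arrange in thirds as E–G#–B–D#: an E major seventh chord.
With the seventh (D#) in the bass, the chord is in third inversion (figured bass 4/2).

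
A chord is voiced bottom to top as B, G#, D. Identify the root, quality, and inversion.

G# diminished, first inversion

Reducing to letter names: B, G#, D. These stack in thirds as G#–B–D — a G# diminished triad.
With the third (B) in the bass, the chord is in first inversion (figured bass 6).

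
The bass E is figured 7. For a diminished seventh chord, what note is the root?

The figures 7 mean the root of the chord is in the bass. If E is the root of a diminished seventh chord, the root is E (chord tones E–G–Bb–Db).

E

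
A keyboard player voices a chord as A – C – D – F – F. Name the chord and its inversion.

D minor seventh, second inversion

Reducing to letter names: A, C, D, F. These stack in thirds as D–F–A–C — a D minor seventh chord.
The lowest note is A, the fifth of the chord, so this is second inversion (figured bass 4/3).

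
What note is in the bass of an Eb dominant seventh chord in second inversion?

Bb

In second inversion the fifth is lowest. For Eb dominant seventh (Eb–G–Bb–Db) that is Bb.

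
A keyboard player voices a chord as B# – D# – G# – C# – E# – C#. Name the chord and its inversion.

C# major ninth, third inversion

Reducing to letter names: B#, D#, G#, C#, E#. These stack in thirds as C#–E#–G#–B#–D# — a C# major ninth chord.
The lowest note is B#, the seventh of the chord, so this is third inversion.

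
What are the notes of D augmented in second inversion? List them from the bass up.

Spelling D augmented: D–F#–A#. In second inversion the fifth is bass, giving A#, D, F# from the bottom.

A#, D, F#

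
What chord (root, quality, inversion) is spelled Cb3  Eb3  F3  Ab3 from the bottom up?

F half-diminished seventh, second inversion

Reducing to letter names: Cb, Eb, F, Ab. These stack in thirds as F–Ab–Cb–Eb — an F half-diminished seventh chord.
The lowest note is Cb, the fifth of the chord, so this is second inversion (figured bass 4/3).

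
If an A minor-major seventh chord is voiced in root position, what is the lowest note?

The root of A minor-major seventh (A–C–E–G#) is A; that is the bass in root position.

A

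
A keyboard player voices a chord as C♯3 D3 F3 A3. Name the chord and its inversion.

D minor-major seventh, third inversion

The distinct note names are C#, D, F, A. Stacked in thirds they read D–F–A–C#, which is a minor-major seventh chord on D.
With the seventh (C#) in the bass, the chord is in third inversion (figured bass 4/2).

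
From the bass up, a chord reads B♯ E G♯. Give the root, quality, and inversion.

E augmented, second inversion

The distinct note names are B#, E, G#. Stacked in thirds they read E–G#–B#, which is an augmented triad on E.
B# is the fifth of E augmented; fifth in the bass means second inversion (figured bass 6/4).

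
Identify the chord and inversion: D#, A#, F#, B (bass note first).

B major seventh, first inversion

The pitch classes D#, A#, F#, B arrange in thirds as B–D#–F#–A#: a B major seventh chord.
The lowest note is D#, the third of the chord, so this is first inversion (figured bass 6/5).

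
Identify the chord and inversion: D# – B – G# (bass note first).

G# minor, second inversion

Reducing to letter names: D#, B, G#. These stack in thirds as G#–B–D# — a G# minor triad.
With the fifth (D#) in the bass, the chord is in second inversion (figured bass 6/4).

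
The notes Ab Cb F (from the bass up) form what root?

Ab, Cb, F are the tones of an F diminished triad (F–Ab–Cb), making F the root.

F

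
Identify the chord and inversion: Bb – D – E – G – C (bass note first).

C dominant ninth, third inversion

The pitch classes Bb, D, E, G, C arrange in thirds as C–E–G–Bb–D: a C dominant ninth chord.
With the seventh (Bb) in the bass, the chord is in third inversion.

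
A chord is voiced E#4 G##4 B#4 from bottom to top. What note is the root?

E#, G##, B# are the tones of an E# major triad (E#–G##–B#), making E# the root.

E#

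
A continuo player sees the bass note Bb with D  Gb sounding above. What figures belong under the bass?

6

The notes Bb, D, Gb stack in thirds as Gb–Bb–D — a Gb augmented triad. The bass Bb is the third, so this is first inversion: figured 6.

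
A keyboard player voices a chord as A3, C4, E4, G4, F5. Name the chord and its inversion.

Reducing to letter names: A, C, E, G, F. These stack in thirds as F–A–C–E–G — an F major ninth chord.
With the third (A) in the bass, the chord is in first inversion.

F major ninth, first inversion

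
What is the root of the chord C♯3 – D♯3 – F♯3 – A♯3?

The distinct letter names are C#, D#, F#, A#. Arranged as a stack of thirds they read D#–F#–A#–C#, so D# is the root (a D# minor seventh chord).

D#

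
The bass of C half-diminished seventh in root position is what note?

The root of C half-diminished seventh (C–Eb–Gb–Bb) is C; that is the bass in root position.

C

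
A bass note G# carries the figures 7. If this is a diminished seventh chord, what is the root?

The figures 7 mean the root of the chord is in the bass. If G# is the root of a diminished seventh chord, the root is G# (chord tones G#–B–D–F).

G#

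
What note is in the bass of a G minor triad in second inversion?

In second inversion the fifth is lowest. For G minor (G–Bb–D) that is D.

D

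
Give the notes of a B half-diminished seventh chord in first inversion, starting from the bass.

D, F, A, B

B half-diminished seventh is B–D–F–A. First inversion puts the third (D) in the bass, with the remaining tones above: D, F, A, B.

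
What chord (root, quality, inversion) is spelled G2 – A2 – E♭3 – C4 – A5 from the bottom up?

The pitch classes G, A, Eb, C arrange in thirds as A–C–Eb–G: an A half-diminished seventh chord.
G is the seventh of A half-diminished seventh; seventh in the bass means third inversion (figured bass 4/2).

A half-diminished seventh, third inversion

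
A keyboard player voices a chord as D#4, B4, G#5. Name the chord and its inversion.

G# minor, second inversion

The distinct note names are D#, B, G#. Stacked in thirds they read G#–B–D#, which is a minor triad on G#.
With the fifth (D#) in the bass, the chord is in second inversion (figured bass 6/4).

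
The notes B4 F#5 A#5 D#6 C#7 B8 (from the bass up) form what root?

B, F#, A#, D#, C# are the tones of a B major ninth chord (B–D#–F#–A#–C#), making B the root.

B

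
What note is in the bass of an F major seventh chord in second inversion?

In second inversion the fifth is lowest. For F major seventh (F–A–C–E) that is C.

C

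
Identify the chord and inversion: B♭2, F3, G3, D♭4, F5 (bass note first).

G half-diminished seventh, first inversion

The distinct note names are Bb, F, G, Db. Stacked in thirds they read G–Bb–Db–F, which is a half-diminished seventh chord on G.
With the third (Bb) in the bass, the chord is in first inversion (figured bass 6/5).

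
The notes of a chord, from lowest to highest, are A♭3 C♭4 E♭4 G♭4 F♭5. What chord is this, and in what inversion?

The distinct note names are Ab, Cb, Eb, Gb, Fb. Stacked in thirds they read Fb–Ab–Cb–Eb–Gb, which is a major ninth chord on Fb.
Ab is the third of Fb major ninth; third in the bass means first inversion.

Fb major ninth, first inversion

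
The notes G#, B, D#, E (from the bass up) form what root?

G#, B, D#, E are the tones of an E major seventh chord (E–G#–B–D#), making E the root.

E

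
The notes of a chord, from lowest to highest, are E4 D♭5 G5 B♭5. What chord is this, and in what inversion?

E diminished seventh, root position

Reducing to letter names: E, Db, G, Bb. These stack in thirds as E–G–Bb–Db — an E diminished seventh chord.
E is the root of E diminished seventh; root in the bass means root position (figured bass 7).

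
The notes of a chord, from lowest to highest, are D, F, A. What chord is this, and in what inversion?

The pitch classes D, F, A arrange in thirds as D–F–A: a D minor triad.
D is the root of D minor; root in the bass means root position (figured bass 5/3).

D minor, root position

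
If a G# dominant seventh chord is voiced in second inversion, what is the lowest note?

D#

The fifth of G# dominant seventh (G#–B#–D#–F#) is D#; that is the bass in second inversion.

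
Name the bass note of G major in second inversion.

D

G major is G–B–D. Second inversion places the fifth in the bass: D.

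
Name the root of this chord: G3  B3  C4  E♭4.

Reordering G, B, C, Eb into stacked thirds gives C–Eb–G–B; the bottom of that stack, C, is the root.

C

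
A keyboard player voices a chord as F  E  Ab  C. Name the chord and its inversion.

F minor-major seventh, root position

The pitch classes F, E, Ab, C arrange in thirds as F–Ab–C–E: an F minor-major seventh chord.
F is the root of F minor-major seventh; root in the bass means root position (figured bass 7).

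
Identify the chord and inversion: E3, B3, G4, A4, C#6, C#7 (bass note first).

The pitch classes E, B, G, A, C# arrange in thirds as A–C#–E–G–B: an A dominant ninth chord.
The lowest note is E, the fifth of the chord, so this is second inversion.

A dominant ninth, second inversion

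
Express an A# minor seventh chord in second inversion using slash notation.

A#m7/E#

Second inversion of A# minor seventh has the fifth (E#) in the bass. As a slash chord: A#m7/E#.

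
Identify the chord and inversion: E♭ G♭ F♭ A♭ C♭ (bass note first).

The distinct note names are Eb, Gb, Fb, Ab, Cb. Stacked in thirds they read Fb–Ab–Cb–Eb–Gb, which is a major ninth chord on Fb.
With the seventh (Eb) in the bass, the chord is in third inversion.

Fb major ninth, third inversion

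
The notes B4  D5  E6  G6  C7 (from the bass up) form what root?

C

B, D, E, G, C are the tones of a C major ninth chord (C–E–G–B–D), making C the root.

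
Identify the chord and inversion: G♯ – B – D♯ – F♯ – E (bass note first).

E major ninth, first inversion

The distinct note names are G#, B, D#, F#, E. Stacked in thirds they read E–G#–B–D#–F#, which is a major ninth chord on E.
With the third (G#) in the bass, the chord is in first inversion.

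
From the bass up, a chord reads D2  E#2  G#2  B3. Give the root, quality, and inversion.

Reducing to letter names: D, E#, G#, B. These stack in thirds as E#–G#–B–D — an E# diminished seventh chord.
D is the seventh of E# diminished seventh; seventh in the bass means third inversion (figured bass 4/2).

E# diminished seventh, third inversion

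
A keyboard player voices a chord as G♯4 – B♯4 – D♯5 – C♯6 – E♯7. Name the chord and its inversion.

C# major ninth, second inversion

Reducing to letter names: G#, B#, D#, C#, E#. These stack in thirds as C#–E#–G#–B#–D# — a C# major ninth chord.
The lowest note is G#, the fifth of the chord, so this is second inversion.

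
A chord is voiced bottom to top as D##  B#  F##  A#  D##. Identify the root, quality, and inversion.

B# dominant seventh, first inversion

Reducing to letter names: D##, B#, F##, A#. These stack in thirds as B#–D##–F##–A# — a B# dominant seventh chord.
D## is the third of B# dominant seventh; third in the bass means first inversion (figured bass 6/5).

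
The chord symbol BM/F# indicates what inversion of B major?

BM/F# means B major with F# in the bass. F# is the fifth of B major (B–D#–F#), so this is second inversion.

second inversion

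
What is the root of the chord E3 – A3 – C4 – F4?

E, A, C, F are the tones of an F major seventh chord (F–A–C–E), making F the root.

F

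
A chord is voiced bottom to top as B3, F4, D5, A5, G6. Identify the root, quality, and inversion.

G dominant ninth, first inversion

The pitch classes B, F, D, A, G arrange in thirds as G–B–D–F–A: a G dominant ninth chord.
B is the third of G dominant ninth; third in the bass means first inversion.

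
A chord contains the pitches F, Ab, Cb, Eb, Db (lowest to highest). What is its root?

F, Ab, Cb, Eb, Db are the tones of a Db dominant ninth chord (Db–F–Ab–Cb–Eb), making Db the root.

Db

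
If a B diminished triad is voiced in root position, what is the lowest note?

The root of B diminished (B–D–F) is B; that is the bass in root position.

B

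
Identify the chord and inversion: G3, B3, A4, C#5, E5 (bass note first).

A dominant ninth, third inversion

The distinct note names are G, B, A, C#, E. Stacked in thirds they read A–C#–E–G–B, which is a dominant ninth chord on A.
G is the seventh of A dominant ninth; seventh in the bass means third inversion.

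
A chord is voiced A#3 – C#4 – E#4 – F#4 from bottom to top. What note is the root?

The distinct letter names are A#, C#, E#, F#. Arranged as a stack of thirds they read F#–A#–C#–E#, so F# is the root (an F# major seventh chord).

F#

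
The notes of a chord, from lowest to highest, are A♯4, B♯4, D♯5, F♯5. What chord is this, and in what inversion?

B# half-diminished seventh, third inversion

The distinct note names are A#, B#, D#, F#. Stacked in thirds they read B#–D#–F#–A#, which is a half-diminished seventh chord on B#.
The lowest note is A#, the seventh of the chord, so this is third inversion (figured bass 4/2).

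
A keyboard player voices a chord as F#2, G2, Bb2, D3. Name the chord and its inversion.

G minor-major seventh, third inversion

The pitch classes F#, G, Bb, D arrange in thirds as G–Bb–D–F#: a G minor-major seventh chord.
With the seventh (F#) in the bass, the chord is in third inversion (figured bass 4/2).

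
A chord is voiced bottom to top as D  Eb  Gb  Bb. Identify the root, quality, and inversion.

Eb minor-major seventh, third inversion

Reducing to letter names: D, Eb, Gb, Bb. These stack in thirds as Eb–Gb–Bb–D — an Eb minor-major seventh chord.
With the seventh (D) in the bass, the chord is in third inversion (figured bass 4/2).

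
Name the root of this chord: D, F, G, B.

Reordering D, F, G, B into stacked thirds gives G–B–D–F; the bottom of that stack, G, is the root.

G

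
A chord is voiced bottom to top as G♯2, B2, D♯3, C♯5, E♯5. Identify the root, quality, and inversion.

C# dominant ninth, second inversion

Reducing to letter names: G#, B, D#, C#, E#. These stack in thirds as C#–E#–G#–B–D# — a C# dominant ninth chord.
With the fifth (G#) in the bass, the chord is in second inversion.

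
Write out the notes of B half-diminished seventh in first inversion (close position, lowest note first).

D, F, A, B

B half-diminished seventh is B–D–F–A. First inversion puts the third (D) in the bass, with the remaining tones above: D, F, A, B.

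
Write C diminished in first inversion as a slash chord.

First inversion of C diminished has the third (Eb) in the bass. As a slash chord: Cdim/Eb.

Cdim/Eb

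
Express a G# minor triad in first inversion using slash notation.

First inversion of G# minor has the third (B) in the bass. As a slash chord: G#m/B.

G#m/B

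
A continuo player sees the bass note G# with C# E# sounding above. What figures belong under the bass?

The notes G#, C#, E# stack in thirds as C#–E#–G# — a C# major triad. The bass G# is the fifth, so this is second inversion: figured 6/4.

6/4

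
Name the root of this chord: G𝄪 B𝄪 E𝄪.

The distinct letter names are G##, B##, E##. Arranged as a stack of thirds they read E##–G##–B##, so E## is the root (an E## minor triad).

E##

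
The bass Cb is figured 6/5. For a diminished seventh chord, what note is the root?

Ab

The figures 6/5 mean the third of the chord is in the bass. If Cb is the third of a diminished seventh chord, the root is Ab (chord tones Ab–Cb–Ebb–Gbb).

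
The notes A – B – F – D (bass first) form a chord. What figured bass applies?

4/2

The notes A, B, F, D stack in thirds as B–D–F–A — a B half-diminished seventh chord. The bass A is the seventh, so this is third inversion: figured 4/2.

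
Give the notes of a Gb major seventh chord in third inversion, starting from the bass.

F, Gb, Bb, Db

Spelling Gb major seventh: Gb–Bb–Db–F. In third inversion the seventh is bass, giving F, Gb, Bb, Db from the bottom.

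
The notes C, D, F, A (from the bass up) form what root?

C, D, F, A are the tones of a D minor seventh chord (D–F–A–C), making D the root.

D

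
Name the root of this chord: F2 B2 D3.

B

The distinct letter names are F, B, D. Arranged as a stack of thirds they read B–D–F, so B is the root (a B diminished triad).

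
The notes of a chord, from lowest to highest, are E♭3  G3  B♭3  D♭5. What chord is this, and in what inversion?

The distinct note names are Eb, G, Bb, Db. Stacked in thirds they read Eb–G–Bb–Db, which is a dominant seventh chord on Eb.
The lowest note is Eb, the root of the chord, so this is root position (figured bass 7).

Eb dominant seventh, root position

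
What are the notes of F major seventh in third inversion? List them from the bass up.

E, F, A, C

F major seventh is F–A–C–E. Third inversion puts the seventh (E) in the bass, with the remaining tones above: E, F, A, C.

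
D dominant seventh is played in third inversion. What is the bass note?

D dominant seventh is D–F#–A–C. Third inversion places the seventh in the bass: C.

C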